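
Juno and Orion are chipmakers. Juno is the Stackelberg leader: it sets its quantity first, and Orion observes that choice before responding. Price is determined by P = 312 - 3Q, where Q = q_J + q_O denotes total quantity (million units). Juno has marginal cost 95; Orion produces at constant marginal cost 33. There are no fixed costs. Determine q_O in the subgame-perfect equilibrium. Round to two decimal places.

Solve by backward induction. Given q_J, the follower Orion maximises π_O = (312 - 3q_J - 3q_O)q_O - 33q_O.
Follower FOC: 279 - 3q_J - 6q_O = 0, so q_O(q_J) = (279 - 3q_J)/6.
The leader anticipates this reaction. Substituting into P = 312 - 3Q gives P = 345/2 - (3/2)q_J, so π_J = (345/2 - (3/2)q_J)q_J - 95q_J.
The leader's first-order condition 155/2 - 3q_J = 0 yields q_J = 155/6.
Then q_O = (279 - 3·(155/6))/6 = 403/12.

33.58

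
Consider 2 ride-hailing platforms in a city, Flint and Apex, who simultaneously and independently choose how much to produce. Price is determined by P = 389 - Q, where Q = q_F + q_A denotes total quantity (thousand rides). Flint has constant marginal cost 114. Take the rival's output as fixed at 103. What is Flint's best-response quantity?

86

With the rival's output fixed at 103, Flint's profit is π_F = (389 - 103 - q_F)q_F - (114q_F) = (286 - q_F)q_F - (114q_F).
∂π_F/∂q_F = 172 - 2q_F = 0, so q_F = 86.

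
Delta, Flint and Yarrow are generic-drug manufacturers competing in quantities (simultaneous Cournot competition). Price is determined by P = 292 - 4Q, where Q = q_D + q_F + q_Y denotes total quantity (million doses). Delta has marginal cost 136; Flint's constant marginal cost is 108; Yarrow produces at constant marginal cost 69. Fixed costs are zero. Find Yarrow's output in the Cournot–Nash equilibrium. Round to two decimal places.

Delta's profit: π_D = (292 - 4Q)q_D - (136q_D). Setting ∂π_D/∂q_D = 0: 156 - 8q_D - 4(q_F + q_Y) = 0.
Flint's first-order condition: 184 - 8q_F - 4(q_D + q_Y) = 0.
Yarrow's first-order condition: 223 - 8q_Y - 4(q_D + q_F) = 0.
Summing all 3 equations gives 563 − 16Q = 0, hence Q = 563/16.
Back-substituting: q_D = (156 − 563/4)/4 = 61/16, q_F = (184 − 563/4)/4 = 173/16, q_Y = (223 − 563/4)/4 = 329/16.

20.56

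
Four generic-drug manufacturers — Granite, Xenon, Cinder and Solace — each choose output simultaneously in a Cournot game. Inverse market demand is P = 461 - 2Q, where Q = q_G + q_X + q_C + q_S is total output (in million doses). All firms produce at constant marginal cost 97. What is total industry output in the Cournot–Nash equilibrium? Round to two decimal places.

A representative firm's profit is π_i = q_i(461 - 2Q) - 97q_i.
Setting ∂π_i/∂q_i = 0 with rivals' quantities fixed: 364 - 4q_i - 2·Σ_{j≠i} q_j = 0.
With identical firms every q_j equals q_i, so Σ_{j≠i} q_j = 3q_i and 364 = 10q_i, giving q_i = 182/5.
Total output Q = 182/5 + 182/5 + 182/5 + 182/5 = 728/5.

145.60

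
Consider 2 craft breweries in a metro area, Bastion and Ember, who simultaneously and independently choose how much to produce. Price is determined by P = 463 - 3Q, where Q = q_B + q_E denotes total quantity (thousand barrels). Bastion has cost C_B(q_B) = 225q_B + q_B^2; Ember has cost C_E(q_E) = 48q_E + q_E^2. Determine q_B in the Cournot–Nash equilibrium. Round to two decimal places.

11.98

Bastion's profit: π_B = (463 - 3Q)q_B - (225q_B + q_B²). Setting ∂π_B/∂q_B = 0: 238 - 8q_B - 3(q_E) = 0.
Ember's profit: π_E = (463 - 3Q)q_E - (48q_E + q_E²). Setting ∂π_E/∂q_E = 0: 415 - 8q_E - 3(q_B) = 0.
Rearranging gives the reaction functions q_B = (238 - 3q_E)/8 and q_E = (415 - 3q_B)/8.
Solving the pair: q_B = 659/55, q_E = 47.3818.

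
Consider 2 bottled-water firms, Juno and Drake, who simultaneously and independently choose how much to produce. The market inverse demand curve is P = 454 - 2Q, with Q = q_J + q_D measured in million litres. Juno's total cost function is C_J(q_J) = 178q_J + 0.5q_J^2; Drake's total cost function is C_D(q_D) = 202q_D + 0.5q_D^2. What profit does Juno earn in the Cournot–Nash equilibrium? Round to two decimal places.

Juno's profit: π_J = (454 - 2Q)q_J - (178q_J + (1/2)q_J²). Setting ∂π_J/∂q_J = 0: 276 - 5q_J - 2(q_D) = 0.
Drake's first-order condition: 252 - 5q_D - 2(q_J) = 0.
Best responses: q_J = (276 - 2q_D)/5, q_D = (252 - 2q_J)/5.
Solving the pair: q_J = 292/7, q_D = 236/7.
Price P = 454 - 2·(528/7) = 303.1429.
Juno's profit: 303.1429·(292/7) - 178·(292/7) - (1/2)(292/7)² = 4350.2041.

4350.20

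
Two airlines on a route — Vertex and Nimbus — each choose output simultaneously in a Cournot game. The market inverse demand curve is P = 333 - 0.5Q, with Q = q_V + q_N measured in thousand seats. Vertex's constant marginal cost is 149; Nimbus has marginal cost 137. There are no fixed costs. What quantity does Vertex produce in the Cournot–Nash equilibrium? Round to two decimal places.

114.67

Vertex's profit: π_V = (333 - 0.5Q)q_V - (149q_V). Setting ∂π_V/∂q_V = 0: 184 - q_V - (1/2)(q_N) = 0.
Nimbus's profit: π_N = (333 - 0.5Q)q_N - (137q_N). Setting ∂π_N/∂q_N = 0: 196 - q_N - (1/2)(q_V) = 0.
Rearranging gives the reaction functions q_V = (184 - (1/2)q_N) and q_N = (196 - (1/2)q_V).
Solving the pair: q_V = 344/3, q_N = 416/3.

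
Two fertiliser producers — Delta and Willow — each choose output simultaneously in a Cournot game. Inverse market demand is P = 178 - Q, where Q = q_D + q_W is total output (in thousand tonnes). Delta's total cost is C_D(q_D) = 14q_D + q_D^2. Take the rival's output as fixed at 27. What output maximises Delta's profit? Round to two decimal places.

With the rival's output fixed at 27, Delta's profit is π_D = (178 - 27 - q_D)q_D - (14q_D + q_D²) = (151 - q_D)q_D - (14q_D + q_D²).
∂π_D/∂q_D = 137 - 4q_D = 0, so q_D = 137/4.

34.25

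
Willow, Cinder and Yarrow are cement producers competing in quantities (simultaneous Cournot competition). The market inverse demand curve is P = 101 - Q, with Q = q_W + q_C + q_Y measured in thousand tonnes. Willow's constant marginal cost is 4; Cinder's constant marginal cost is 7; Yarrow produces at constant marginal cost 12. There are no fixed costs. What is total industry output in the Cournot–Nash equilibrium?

70

Willow's profit: π_W = (101 - Q)q_W - (4q_W). Setting ∂π_W/∂q_W = 0: 97 - 2q_W - (q_C + q_Y) = 0.
Cinder's first-order condition: 94 - 2q_C - (q_W + q_Y) = 0.
Yarrow's profit: π_Y = (101 - Q)q_Y - (12q_Y). Setting ∂π_Y/∂q_Y = 0: 89 - 2q_Y - (q_W + q_C) = 0.
Adding the 3 first-order conditions: 280 − 4Q = 0, so Q = 70.
Back-substituting: q_W = (97 − 70) = 27, q_C = (94 − 70) = 24, q_Y = (89 − 70) = 19.
Total output Q = 27 + 24 + 19 = 70.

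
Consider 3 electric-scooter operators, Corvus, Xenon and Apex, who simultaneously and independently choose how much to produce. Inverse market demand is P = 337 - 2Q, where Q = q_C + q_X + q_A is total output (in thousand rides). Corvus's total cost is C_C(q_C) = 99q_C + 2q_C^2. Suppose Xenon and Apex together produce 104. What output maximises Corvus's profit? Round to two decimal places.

With rivals' combined output fixed at 104, Corvus's profit is π_C = (337 - 2·104 - 2q_C)q_C - (99q_C + 2q_C²) = (129 - 2q_C)q_C - (99q_C + 2q_C²).
∂π_C/∂q_C = 30 - 8q_C = 0, so q_C = 15/4.

3.75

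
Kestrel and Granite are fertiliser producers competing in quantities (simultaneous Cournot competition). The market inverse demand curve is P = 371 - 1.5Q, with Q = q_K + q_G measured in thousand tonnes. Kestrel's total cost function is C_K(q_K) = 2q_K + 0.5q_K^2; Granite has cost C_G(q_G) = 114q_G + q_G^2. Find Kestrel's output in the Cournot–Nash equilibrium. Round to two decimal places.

82.23

Kestrel's profit: π_K = (371 - 1.5Q)q_K - (2q_K + (1/2)q_K²). Setting ∂π_K/∂q_K = 0: 369 - 4q_K - (3/2)(q_G) = 0.
Granite's profit: π_G = (371 - 1.5Q)q_G - (114q_G + q_G²). Setting ∂π_G/∂q_G = 0: 257 - 5q_G - (3/2)(q_K) = 0.
Rearranging gives the reaction functions q_K = (369 - (3/2)q_G)/4 and q_G = (257 - (3/2)q_K)/5.
Substituting one into the other gives q_K = 82.2254 and q_G = 1898/71.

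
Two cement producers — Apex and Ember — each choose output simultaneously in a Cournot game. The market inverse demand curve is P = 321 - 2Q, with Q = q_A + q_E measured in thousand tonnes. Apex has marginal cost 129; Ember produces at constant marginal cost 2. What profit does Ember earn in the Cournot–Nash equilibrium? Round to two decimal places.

11050.89

Apex's profit: π_A = (321 - 2Q)q_A - (129q_A). Setting ∂π_A/∂q_A = 0: 192 - 4q_A - 2(q_E) = 0.
Ember's first-order condition: 319 - 4q_E - 2(q_A) = 0.
So q_A = (192 - 2q_E)/4 and q_E = (319 - 2q_A)/4.
Substituting one into the other gives q_A = 65/6 and q_E = 223/3.
Price P = 321 - 2·(511/6) = 452/3.
Ember's profit: (452/3 - 2)·(223/3) = 11050.8889.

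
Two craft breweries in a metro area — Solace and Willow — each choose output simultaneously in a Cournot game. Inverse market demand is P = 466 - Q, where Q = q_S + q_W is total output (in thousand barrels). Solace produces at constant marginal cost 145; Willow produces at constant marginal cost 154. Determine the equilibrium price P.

Solace's profit: π_S = (466 - Q)q_S - (145q_S). Setting ∂π_S/∂q_S = 0: 321 - 2q_S - (q_W) = 0.
Willow's first-order condition: 312 - 2q_W - (q_S) = 0.
Rearranging gives the reaction functions q_S = (321 - q_W)/2 and q_W = (312 - q_S)/2.
Solving the pair: q_S = 110, q_W = 101.
Total output Q = 211, so price P = 466 - 211 = 255.

255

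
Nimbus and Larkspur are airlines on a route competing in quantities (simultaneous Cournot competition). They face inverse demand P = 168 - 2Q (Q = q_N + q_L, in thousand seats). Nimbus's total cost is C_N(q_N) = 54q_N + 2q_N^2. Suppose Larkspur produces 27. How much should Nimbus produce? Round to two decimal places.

With the rival's output fixed at 27, Nimbus's profit is π_N = (168 - 2·27 - 2q_N)q_N - (54q_N + 2q_N²) = (114 - 2q_N)q_N - (54q_N + 2q_N²).
∂π_N/∂q_N = 60 - 8q_N = 0, so q_N = 15/2.

7.50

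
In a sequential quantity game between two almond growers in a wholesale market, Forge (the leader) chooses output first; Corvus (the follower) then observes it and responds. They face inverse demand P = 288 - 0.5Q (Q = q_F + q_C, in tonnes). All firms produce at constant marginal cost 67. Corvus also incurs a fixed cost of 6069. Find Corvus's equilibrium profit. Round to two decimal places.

36.13

Solve by backward induction. Given q_F, the follower Corvus maximises π_C = (288 - (1/2)q_F - (1/2)q_C)q_C - 67q_C.
Setting the follower's marginal profit to zero, 221 - (1/2)q_F - q_C = 0, i.e. q_C = (221 - (1/2)q_F).
Forge substitutes q_C(q_F) into its own profit: π_F = q_F(288 - (1/2)q_F - (221 - (1/2)q_F)/2) - 67q_F = (355/2 - (1/4)q_F)q_F - 67q_F.
The leader's first-order condition 221/2 - (1/2)q_F = 0 yields q_F = 221.
Then q_C = (221 - (1/2)·221) = 221/2.
Price P = 288 - (1/2)·(663/2) = 489/4.
Corvus's profit: (489/4 - 67)·(221/2) - 6069 = 289/8.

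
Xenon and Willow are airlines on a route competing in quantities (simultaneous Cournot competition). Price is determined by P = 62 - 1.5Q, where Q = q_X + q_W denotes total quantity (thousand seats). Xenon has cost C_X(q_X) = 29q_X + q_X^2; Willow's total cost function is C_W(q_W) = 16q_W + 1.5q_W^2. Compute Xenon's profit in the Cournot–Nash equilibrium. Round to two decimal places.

Xenon's profit: π_X = (62 - 1.5Q)q_X - (29q_X + q_X²). Setting ∂π_X/∂q_X = 0: 33 - 5q_X - (3/2)(q_W) = 0.
Willow's first-order condition: 46 - 6q_W - (3/2)(q_X) = 0.
Rearranging gives the reaction functions q_X = (33 - (3/2)q_W)/5 and q_W = (46 - (3/2)q_X)/6.
Solving the pair: q_X = 172/37, q_W = 722/111.
Price P = 62 - (3/2)·(1238/111) = 1675/37.
Xenon's profit: (1675/37)·(172/37) - 29·(172/37) - (172/37)² = 54.0248.

54.02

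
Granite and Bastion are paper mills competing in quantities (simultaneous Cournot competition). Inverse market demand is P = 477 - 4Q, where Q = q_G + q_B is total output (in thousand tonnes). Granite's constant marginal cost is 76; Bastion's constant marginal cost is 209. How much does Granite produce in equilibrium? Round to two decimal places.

44.50

Granite's profit: π_G = (477 - 4Q)q_G - (76q_G). Setting ∂π_G/∂q_G = 0: 401 - 8q_G - 4(q_B) = 0.
Bastion's first-order condition: 268 - 8q_B - 4(q_G) = 0.
Best responses: q_G = (401 - 4q_B)/8, q_B = (268 - 4q_G)/8.
Solving the pair: q_G = 89/2, q_B = 45/4.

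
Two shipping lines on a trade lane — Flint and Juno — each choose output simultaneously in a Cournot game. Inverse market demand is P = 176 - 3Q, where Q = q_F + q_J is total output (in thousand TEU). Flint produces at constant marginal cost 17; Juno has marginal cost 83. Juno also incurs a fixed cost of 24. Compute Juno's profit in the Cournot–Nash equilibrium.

3

Flint's profit: π_F = (176 - 3Q)q_F - (17q_F). Setting ∂π_F/∂q_F = 0: 159 - 6q_F - 3(q_J) = 0.
Juno's profit: π_J = (176 - 3Q)q_J - (83q_J). Setting ∂π_J/∂q_J = 0: 93 - 6q_J - 3(q_F) = 0.
Best responses: q_F = (159 - 3q_J)/6, q_J = (93 - 3q_F)/6.
Substituting one into the other gives q_F = 25 and q_J = 3.
Price P = 176 - 3·28 = 92.
Juno's profit: (92 - 83)·3 - 24 = 3.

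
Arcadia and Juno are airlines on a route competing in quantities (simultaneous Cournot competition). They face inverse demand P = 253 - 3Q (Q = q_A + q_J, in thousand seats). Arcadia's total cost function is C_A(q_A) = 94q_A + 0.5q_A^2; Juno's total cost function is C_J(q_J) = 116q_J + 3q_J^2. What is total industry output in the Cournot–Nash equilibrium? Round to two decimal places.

Arcadia's profit: π_A = (253 - 3Q)q_A - (94q_A + (1/2)q_A²). Setting ∂π_A/∂q_A = 0: 159 - 7q_A - 3(q_J) = 0.
Juno's first-order condition: 137 - 12q_J - 3(q_A) = 0.
So q_A = (159 - 3q_J)/7 and q_J = (137 - 3q_A)/12.
Solving the pair: q_A = 499/25, q_J = 482/75.
Total output Q = 499/25 + 482/75 = 1979/75.

26.39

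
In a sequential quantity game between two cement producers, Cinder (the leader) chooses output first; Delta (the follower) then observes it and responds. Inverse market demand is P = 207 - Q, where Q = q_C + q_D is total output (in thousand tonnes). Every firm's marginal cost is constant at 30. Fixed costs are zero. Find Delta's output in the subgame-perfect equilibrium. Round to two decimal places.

44.25

The follower Delta best-responds to any q_C: π_D = (207 - Q)q_D - 30q_D.
Follower FOC: 177 - q_C - 2q_D = 0, so q_D(q_C) = (177 - q_C)/2.
The leader anticipates this reaction. Substituting into P = 207 - Q gives P = 237/2 - (1/2)q_C, so π_C = (237/2 - (1/2)q_C)q_C - 30q_C.
The leader's first-order condition 177/2 - q_C = 0 yields q_C = 177/2.
Then q_D = (177 - 177/2)/2 = 177/4.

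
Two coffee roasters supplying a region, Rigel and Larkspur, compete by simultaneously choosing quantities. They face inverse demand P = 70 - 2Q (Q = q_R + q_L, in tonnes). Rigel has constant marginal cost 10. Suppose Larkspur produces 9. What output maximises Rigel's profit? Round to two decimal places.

10.50

With the rival's output fixed at 9, Rigel's profit is π_R = (70 - 2·9 - 2q_R)q_R - (10q_R) = (52 - 2q_R)q_R - (10q_R).
∂π_R/∂q_R = 42 - 4q_R = 0, so q_R = 21/2.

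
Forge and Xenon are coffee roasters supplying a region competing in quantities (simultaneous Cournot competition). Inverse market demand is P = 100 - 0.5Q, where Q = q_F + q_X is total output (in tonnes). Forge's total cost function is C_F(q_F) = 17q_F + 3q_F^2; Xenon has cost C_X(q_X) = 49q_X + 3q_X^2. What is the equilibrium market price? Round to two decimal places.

Forge's profit: π_F = (100 - 0.5Q)q_F - (17q_F + 3q_F²). Setting ∂π_F/∂q_F = 0: 83 - 7q_F - (1/2)(q_X) = 0.
Xenon's profit: π_X = (100 - 0.5Q)q_X - (49q_X + 3q_X²). Setting ∂π_X/∂q_X = 0: 51 - 7q_X - (1/2)(q_F) = 0.
Best responses: q_F = (83 - (1/2)q_X)/7, q_X = (51 - (1/2)q_F)/7.
Substituting one into the other gives q_F = 11.3949 and q_X = 1262/195.
Total output Q = 268/15, so price P = 100 - (1/2)·(268/15) = 1366/15.

91.07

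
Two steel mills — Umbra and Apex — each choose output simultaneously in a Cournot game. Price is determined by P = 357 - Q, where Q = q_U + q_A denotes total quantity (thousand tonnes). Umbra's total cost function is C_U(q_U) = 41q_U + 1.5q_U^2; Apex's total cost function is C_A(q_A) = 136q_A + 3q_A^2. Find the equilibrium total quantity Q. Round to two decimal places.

Umbra's profit: π_U = (357 - Q)q_U - (41q_U + (3/2)q_U²). Setting ∂π_U/∂q_U = 0: 316 - 5q_U - (q_A) = 0.
Apex's first-order condition: 221 - 8q_A - (q_U) = 0.
So q_U = (316 - q_A)/5 and q_A = (221 - q_U)/8.
Solving the pair: q_U = 769/13, q_A = 263/13.
Total output Q = 769/13 + 263/13 = 1032/13.

79.38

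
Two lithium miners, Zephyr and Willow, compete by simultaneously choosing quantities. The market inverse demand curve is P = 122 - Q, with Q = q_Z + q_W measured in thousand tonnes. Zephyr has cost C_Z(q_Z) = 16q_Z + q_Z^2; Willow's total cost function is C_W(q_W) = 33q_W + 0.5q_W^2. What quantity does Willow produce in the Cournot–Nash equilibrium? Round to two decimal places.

22.73

Zephyr's profit: π_Z = (122 - Q)q_Z - (16q_Z + q_Z²). Setting ∂π_Z/∂q_Z = 0: 106 - 4q_Z - (q_W) = 0.
Willow's profit: π_W = (122 - Q)q_W - (33q_W + (1/2)q_W²). Setting ∂π_W/∂q_W = 0: 89 - 3q_W - (q_Z) = 0.
Rearranging gives the reaction functions q_Z = (106 - q_W)/4 and q_W = (89 - q_Z)/3.
Substituting one into the other gives q_Z = 229/11 and q_W = 250/11.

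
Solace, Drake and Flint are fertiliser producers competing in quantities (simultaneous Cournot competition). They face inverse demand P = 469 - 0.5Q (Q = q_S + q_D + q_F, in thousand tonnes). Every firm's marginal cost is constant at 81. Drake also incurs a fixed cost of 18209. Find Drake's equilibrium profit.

Each firm earns π_i = (469 - 0.5Q)q_i - 81q_i.
First-order condition (treating rivals' output as given): 388 - q_i - (1/2)·Σ_{j≠i} q_j = 0.
With identical firms every q_j equals q_i, so Σ_{j≠i} q_j = 2q_i and 388 = 2q_i, giving q_i = 194.
Price P = 469 - (1/2)·582 = 178.
Drake's profit: (178 - 81)·194 - 18209 = 609.

609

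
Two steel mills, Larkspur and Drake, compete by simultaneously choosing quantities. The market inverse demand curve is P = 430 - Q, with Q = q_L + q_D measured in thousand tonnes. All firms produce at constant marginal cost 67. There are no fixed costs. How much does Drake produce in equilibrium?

121

A representative firm's profit is π_i = q_i(430 - Q) - 67q_i.
First-order condition (treating rivals' output as given): 363 - 2q_i - q_j = 0.
By symmetry each firm produces the same amount; substituting q_j = q_i yields q_i = 363/3 = 121.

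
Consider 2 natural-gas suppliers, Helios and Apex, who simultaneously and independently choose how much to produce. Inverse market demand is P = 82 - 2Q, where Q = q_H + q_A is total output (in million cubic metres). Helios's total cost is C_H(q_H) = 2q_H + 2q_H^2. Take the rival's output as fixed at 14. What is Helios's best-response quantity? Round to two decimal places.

6.50

With the rival's output fixed at 14, Helios's profit is π_H = (82 - 2·14 - 2q_H)q_H - (2q_H + 2q_H²) = (54 - 2q_H)q_H - (2q_H + 2q_H²).
∂π_H/∂q_H = 52 - 8q_H = 0, so q_H = 13/2.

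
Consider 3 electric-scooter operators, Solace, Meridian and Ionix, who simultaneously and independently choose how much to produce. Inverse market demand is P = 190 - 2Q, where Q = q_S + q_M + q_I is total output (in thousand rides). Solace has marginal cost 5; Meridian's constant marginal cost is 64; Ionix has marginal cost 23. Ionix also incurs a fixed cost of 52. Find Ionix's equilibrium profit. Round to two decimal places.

1076.13

Solace's profit: π_S = (190 - 2Q)q_S - (5q_S). Setting ∂π_S/∂q_S = 0: 185 - 4q_S - 2(q_M + q_I) = 0.
Meridian's first-order condition: 126 - 4q_M - 2(q_S + q_I) = 0.
Ionix's profit: π_I = (190 - 2Q)q_I - (23q_I). Setting ∂π_I/∂q_I = 0: 167 - 4q_I - 2(q_S + q_M) = 0.
Summing all 3 equations gives 478 − 8Q = 0, hence Q = 239/4.
Back-substituting: q_S = (185 − 239/2)/2 = 131/4, q_M = (126 − 239/2)/2 = 13/4, q_I = (167 − 239/2)/2 = 95/4.
Price P = 190 - 2·(239/4) = 141/2.
Ionix's profit: (141/2 - 23)·(95/4) - 52 = 1076.1250.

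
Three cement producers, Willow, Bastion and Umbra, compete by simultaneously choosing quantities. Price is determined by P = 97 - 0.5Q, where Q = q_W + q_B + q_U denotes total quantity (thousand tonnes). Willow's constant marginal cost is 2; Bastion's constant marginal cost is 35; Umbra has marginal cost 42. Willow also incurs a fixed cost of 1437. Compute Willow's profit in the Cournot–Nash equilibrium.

2091

Willow's profit: π_W = (97 - 0.5Q)q_W - (2q_W). Setting ∂π_W/∂q_W = 0: 95 - q_W - (1/2)(q_B + q_U) = 0.
Bastion's first-order condition: 62 - q_B - (1/2)(q_W + q_U) = 0.
Umbra's profit: π_U = (97 - 0.5Q)q_U - (42q_U). Setting ∂π_U/∂q_U = 0: 55 - q_U - (1/2)(q_W + q_B) = 0.
Adding the 3 first-order conditions: 212 − 2Q = 0, so Q = 106.
Back-substituting: q_W = (95 − 53)/(1/2) = 84, q_B = (62 − 53)/(1/2) = 18, q_U = (55 − 53)/(1/2) = 4.
Price P = 97 - (1/2)·106 = 44.
Willow's profit: (44 - 2)·84 - 1437 = 2091.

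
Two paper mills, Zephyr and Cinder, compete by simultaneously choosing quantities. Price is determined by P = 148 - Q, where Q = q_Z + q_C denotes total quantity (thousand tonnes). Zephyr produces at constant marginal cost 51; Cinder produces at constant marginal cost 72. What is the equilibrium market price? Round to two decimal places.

Zephyr's profit: π_Z = (148 - Q)q_Z - (51q_Z). Setting ∂π_Z/∂q_Z = 0: 97 - 2q_Z - (q_C) = 0.
Cinder's profit: π_C = (148 - Q)q_C - (72q_C). Setting ∂π_C/∂q_C = 0: 76 - 2q_C - (q_Z) = 0.
Rearranging gives the reaction functions q_Z = (97 - q_C)/2 and q_C = (76 - q_Z)/2.
Substituting one into the other gives q_Z = 118/3 and q_C = 55/3.
Total output Q = 173/3, so price P = 148 - 173/3 = 271/3.

90.33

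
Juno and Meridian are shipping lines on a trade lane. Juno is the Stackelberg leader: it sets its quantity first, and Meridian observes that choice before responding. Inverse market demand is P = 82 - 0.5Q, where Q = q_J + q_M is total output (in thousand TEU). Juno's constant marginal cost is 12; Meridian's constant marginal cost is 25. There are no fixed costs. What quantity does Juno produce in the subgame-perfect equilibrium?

83

Solve by backward induction. Given q_J, the follower Meridian maximises π_M = (82 - (1/2)q_J - (1/2)q_M)q_M - 25q_M.
∂π_M/∂q_M = 57 - (1/2)q_J - q_M = 0 gives the reaction function q_M = (57 - (1/2)q_J).
Juno substitutes q_M(q_J) into its own profit: π_J = q_J(82 - (1/2)q_J - (57 - (1/2)q_J)/2) - 12q_J = (107/2 - (1/4)q_J)q_J - 12q_J.
Maximising: ∂π_J/∂q_J = 83/2 - (1/2)q_J = 0, giving q_J = 83.
Then q_M = (57 - (1/2)·83) = 31/2.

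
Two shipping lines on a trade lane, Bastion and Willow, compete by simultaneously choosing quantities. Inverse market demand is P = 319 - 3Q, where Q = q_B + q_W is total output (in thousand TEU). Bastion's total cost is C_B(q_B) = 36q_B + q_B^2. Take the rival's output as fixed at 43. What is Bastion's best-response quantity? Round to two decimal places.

With the rival's output fixed at 43, Bastion's profit is π_B = (319 - 3·43 - 3q_B)q_B - (36q_B + q_B²) = (190 - 3q_B)q_B - (36q_B + q_B²).
∂π_B/∂q_B = 154 - 8q_B = 0, so q_B = 77/4.

19.25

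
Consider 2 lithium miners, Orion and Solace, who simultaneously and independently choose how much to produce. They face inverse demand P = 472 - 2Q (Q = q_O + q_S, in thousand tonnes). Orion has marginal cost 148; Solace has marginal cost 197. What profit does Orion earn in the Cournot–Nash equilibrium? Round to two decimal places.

Orion's profit: π_O = (472 - 2Q)q_O - (148q_O). Setting ∂π_O/∂q_O = 0: 324 - 4q_O - 2(q_S) = 0.
Solace's first-order condition: 275 - 4q_S - 2(q_O) = 0.
So q_O = (324 - 2q_S)/4 and q_S = (275 - 2q_O)/4.
Solving the pair: q_O = 373/6, q_S = 113/3.
Price P = 472 - 2·(599/6) = 817/3.
Orion's profit: (817/3 - 148)·(373/6) = 7729.3889.

7729.39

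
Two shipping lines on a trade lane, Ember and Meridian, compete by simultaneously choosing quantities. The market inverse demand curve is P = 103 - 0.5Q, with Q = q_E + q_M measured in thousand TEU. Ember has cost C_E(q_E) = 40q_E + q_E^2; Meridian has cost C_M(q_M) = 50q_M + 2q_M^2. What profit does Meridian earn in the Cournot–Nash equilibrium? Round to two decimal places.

186.80

Ember's profit: π_E = (103 - 0.5Q)q_E - (40q_E + q_E²). Setting ∂π_E/∂q_E = 0: 63 - 3q_E - (1/2)(q_M) = 0.
Meridian's first-order condition: 53 - 5q_M - (1/2)(q_E) = 0.
So q_E = (63 - (1/2)q_M)/3 and q_M = (53 - (1/2)q_E)/5.
Solving the pair: q_E = 1154/59, q_M = 510/59.
Price P = 103 - (1/2)·(1664/59) = 88.8983.
Meridian's profit: 88.8983·(510/59) - 50·(510/59) - 2(510/59)² = 186.7998.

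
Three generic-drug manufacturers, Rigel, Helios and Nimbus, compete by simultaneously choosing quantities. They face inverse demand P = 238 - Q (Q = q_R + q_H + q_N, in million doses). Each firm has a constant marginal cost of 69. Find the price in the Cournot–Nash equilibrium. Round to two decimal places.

111.25

Each firm earns π_i = (238 - Q)q_i - 69q_i.
Setting ∂π_i/∂q_i = 0 with rivals' quantities fixed: 169 - 2q_i - Σ_{j≠i} q_j = 0.
By symmetry each firm produces the same amount; substituting Σ_{j≠i} q_j = 2q_i yields q_i = 169/4.
Total output Q = 507/4, so price P = 238 - 507/4 = 445/4.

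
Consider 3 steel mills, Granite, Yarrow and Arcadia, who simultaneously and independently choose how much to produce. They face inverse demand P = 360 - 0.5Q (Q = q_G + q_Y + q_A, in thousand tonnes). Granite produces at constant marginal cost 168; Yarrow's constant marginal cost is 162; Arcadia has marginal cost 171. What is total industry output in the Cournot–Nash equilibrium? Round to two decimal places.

Granite's profit: π_G = (360 - 0.5Q)q_G - (168q_G). Setting ∂π_G/∂q_G = 0: 192 - q_G - (1/2)(q_Y + q_A) = 0.
Yarrow's profit: π_Y = (360 - 0.5Q)q_Y - (162q_Y). Setting ∂π_Y/∂q_Y = 0: 198 - q_Y - (1/2)(q_G + q_A) = 0.
Arcadia's profit: π_A = (360 - 0.5Q)q_A - (171q_A). Setting ∂π_A/∂q_A = 0: 189 - q_A - (1/2)(q_G + q_Y) = 0.
Summing all 3 equations gives 579 − 2Q = 0, hence Q = 579/2.
Back-substituting: q_G = (192 − 579/4)/(1/2) = 189/2, q_Y = (198 − 579/4)/(1/2) = 213/2, q_A = (189 − 579/4)/(1/2) = 177/2.
Total output Q = 189/2 + 213/2 + 177/2 = 579/2.

289.50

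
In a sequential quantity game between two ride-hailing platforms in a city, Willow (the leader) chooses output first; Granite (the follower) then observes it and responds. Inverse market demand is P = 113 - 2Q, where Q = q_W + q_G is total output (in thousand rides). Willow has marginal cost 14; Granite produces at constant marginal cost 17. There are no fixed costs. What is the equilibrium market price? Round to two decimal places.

Solve by backward induction. Given q_W, the follower Granite maximises π_G = (113 - 2q_W - 2q_G)q_G - 17q_G.
Setting the follower's marginal profit to zero, 96 - 2q_W - 4q_G = 0, i.e. q_G = (96 - 2q_W)/4.
The leader anticipates this reaction. Substituting into P = 113 - 2Q gives P = 65 - q_W, so π_W = (65 - q_W)q_W - 14q_W.
The leader's first-order condition 51 - 2q_W = 0 yields q_W = 51/2.
Then q_G = (96 - 2·(51/2))/4 = 45/4.
Total output Q = 147/4, so price P = 113 - 2·(147/4) = 79/2.

39.50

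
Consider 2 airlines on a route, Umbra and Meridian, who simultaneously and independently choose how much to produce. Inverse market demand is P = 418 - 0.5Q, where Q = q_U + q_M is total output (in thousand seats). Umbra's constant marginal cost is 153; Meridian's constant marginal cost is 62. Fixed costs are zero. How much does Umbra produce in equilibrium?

Umbra's profit: π_U = (418 - 0.5Q)q_U - (153q_U). Setting ∂π_U/∂q_U = 0: 265 - q_U - (1/2)(q_M) = 0.
Meridian's profit: π_M = (418 - 0.5Q)q_M - (62q_M). Setting ∂π_M/∂q_M = 0: 356 - q_M - (1/2)(q_U) = 0.
Best responses: q_U = (265 - (1/2)q_M), q_M = (356 - (1/2)q_U).
Solving the pair: q_U = 116, q_M = 298.

116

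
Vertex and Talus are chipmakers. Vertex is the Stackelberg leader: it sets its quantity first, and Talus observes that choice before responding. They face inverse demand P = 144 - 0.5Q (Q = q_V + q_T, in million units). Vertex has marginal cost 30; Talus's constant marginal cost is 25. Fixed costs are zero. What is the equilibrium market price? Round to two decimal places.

Solve by backward induction. Given q_V, the follower Talus maximises π_T = (144 - (1/2)q_V - (1/2)q_T)q_T - 25q_T.
Setting the follower's marginal profit to zero, 119 - (1/2)q_V - q_T = 0, i.e. q_T = (119 - (1/2)q_V).
Vertex substitutes q_T(q_V) into its own profit: π_V = q_V(144 - (1/2)q_V - (119 - (1/2)q_V)/2) - 30q_V = (169/2 - (1/4)q_V)q_V - 30q_V.
Maximising: ∂π_V/∂q_V = 109/2 - (1/2)q_V = 0, giving q_V = 109.
Then q_T = (119 - (1/2)·109) = 129/2.
Total output Q = 347/2, so price P = 144 - (1/2)·(347/2) = 229/4.

57.25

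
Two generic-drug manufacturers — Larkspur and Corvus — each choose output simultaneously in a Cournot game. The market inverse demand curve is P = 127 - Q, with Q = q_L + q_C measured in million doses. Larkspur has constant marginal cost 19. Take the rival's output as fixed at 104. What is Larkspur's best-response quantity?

2

With the rival's output fixed at 104, Larkspur's profit is π_L = (127 - 104 - q_L)q_L - (19q_L) = (23 - q_L)q_L - (19q_L).
∂π_L/∂q_L = 4 - 2q_L = 0, so q_L = 2.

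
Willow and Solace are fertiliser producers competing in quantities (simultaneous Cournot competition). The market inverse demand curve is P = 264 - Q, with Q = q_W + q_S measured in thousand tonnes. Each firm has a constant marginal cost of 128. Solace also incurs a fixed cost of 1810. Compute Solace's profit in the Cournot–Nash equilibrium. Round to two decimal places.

Each firm earns π_i = (264 - Q)q_i - 128q_i.
First-order condition (treating rivals' output as given): 136 - 2q_i - q_j = 0.
By symmetry each firm produces the same amount; substituting q_j = q_i yields q_i = 136/3.
Price P = 264 - 272/3 = 520/3.
Solace's profit: (520/3 - 128)·(136/3) - 1810 = 245.1111.

245.11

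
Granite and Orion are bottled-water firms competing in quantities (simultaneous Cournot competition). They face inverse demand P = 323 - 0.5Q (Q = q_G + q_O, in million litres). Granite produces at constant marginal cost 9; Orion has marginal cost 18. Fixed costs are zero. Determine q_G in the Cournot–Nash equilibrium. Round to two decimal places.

Granite's profit: π_G = (323 - 0.5Q)q_G - (9q_G). Setting ∂π_G/∂q_G = 0: 314 - q_G - (1/2)(q_O) = 0.
Orion's first-order condition: 305 - q_O - (1/2)(q_G) = 0.
Best responses: q_G = (314 - (1/2)q_O), q_O = (305 - (1/2)q_G).
Substituting one into the other gives q_G = 646/3 and q_O = 592/3.

215.33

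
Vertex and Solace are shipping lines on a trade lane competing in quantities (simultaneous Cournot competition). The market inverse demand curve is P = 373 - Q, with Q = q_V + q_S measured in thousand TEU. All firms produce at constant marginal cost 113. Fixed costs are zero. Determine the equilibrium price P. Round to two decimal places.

Each firm earns π_i = (373 - Q)q_i - 113q_i.
Setting ∂π_i/∂q_i = 0 with rivals' quantities fixed: 260 - 2q_i - q_j = 0.
By symmetry each firm produces the same amount; substituting q_j = q_i yields q_i = 260/3.
Total output Q = 520/3, so price P = 373 - 520/3 = 599/3.

199.67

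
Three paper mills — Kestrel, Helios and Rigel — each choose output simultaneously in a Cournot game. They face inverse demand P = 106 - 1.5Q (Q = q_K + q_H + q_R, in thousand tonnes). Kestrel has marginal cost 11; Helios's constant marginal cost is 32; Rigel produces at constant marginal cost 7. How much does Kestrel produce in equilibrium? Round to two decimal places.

Kestrel's profit: π_K = (106 - 1.5Q)q_K - (11q_K). Setting ∂π_K/∂q_K = 0: 95 - 3q_K - (3/2)(q_H + q_R) = 0.
Helios's profit: π_H = (106 - 1.5Q)q_H - (32q_H). Setting ∂π_H/∂q_H = 0: 74 - 3q_H - (3/2)(q_K + q_R) = 0.
Rigel's first-order condition: 99 - 3q_R - (3/2)(q_K + q_H) = 0.
Adding the 3 conditions: 268 − 3Q − 3Q = 0, i.e. Q = 134/3.
Back-substituting: q_K = (95 − 67)/(3/2) = 56/3, q_H = (74 − 67)/(3/2) = 14/3, q_R = (99 − 67)/(3/2) = 64/3.

18.67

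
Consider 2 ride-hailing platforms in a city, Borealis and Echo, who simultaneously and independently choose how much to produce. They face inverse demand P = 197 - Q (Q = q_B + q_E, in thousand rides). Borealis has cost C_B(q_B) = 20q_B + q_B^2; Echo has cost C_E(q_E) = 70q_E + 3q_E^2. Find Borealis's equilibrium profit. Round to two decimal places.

3457.90

Borealis's profit: π_B = (197 - Q)q_B - (20q_B + q_B²). Setting ∂π_B/∂q_B = 0: 177 - 4q_B - (q_E) = 0.
Echo's profit: π_E = (197 - Q)q_E - (70q_E + 3q_E²). Setting ∂π_E/∂q_E = 0: 127 - 8q_E - (q_B) = 0.
Best responses: q_B = (177 - q_E)/4, q_E = (127 - q_B)/8.
Solving the pair: q_B = 1289/31, q_E = 331/31.
Price P = 197 - 1620/31 = 144.7419.
Borealis's profit: 144.7419·(1289/31) - 20·(1289/31) - (1289/31)² = 3457.9001.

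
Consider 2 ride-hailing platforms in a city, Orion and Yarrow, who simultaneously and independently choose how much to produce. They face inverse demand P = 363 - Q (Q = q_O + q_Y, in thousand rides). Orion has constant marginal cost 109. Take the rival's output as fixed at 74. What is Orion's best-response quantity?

With the rival's output fixed at 74, Orion's profit is π_O = (363 - 74 - q_O)q_O - (109q_O) = (289 - q_O)q_O - (109q_O).
∂π_O/∂q_O = 180 - 2q_O = 0, so q_O = 90.

90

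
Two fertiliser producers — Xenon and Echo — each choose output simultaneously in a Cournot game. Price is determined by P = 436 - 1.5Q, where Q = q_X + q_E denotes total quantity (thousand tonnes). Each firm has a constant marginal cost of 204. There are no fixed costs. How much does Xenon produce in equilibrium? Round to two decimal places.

51.56

A representative firm's profit is π_i = q_i(436 - 1.5Q) - 204q_i.
Setting ∂π_i/∂q_i = 0 with rivals' quantities fixed: 232 - 3q_i - (3/2)q_j = 0.
By symmetry each firm produces the same amount; substituting q_j = q_i yields q_i = 232/(9/2) = 464/9.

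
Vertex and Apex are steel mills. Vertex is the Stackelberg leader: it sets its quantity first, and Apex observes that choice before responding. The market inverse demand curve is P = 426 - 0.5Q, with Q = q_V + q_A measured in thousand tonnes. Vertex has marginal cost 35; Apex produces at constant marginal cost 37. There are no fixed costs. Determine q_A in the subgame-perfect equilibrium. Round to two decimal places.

192.50

The follower Apex best-responds to any q_V: π_A = (426 - 0.5Q)q_A - 37q_A.
∂π_A/∂q_A = 389 - (1/2)q_V - q_A = 0 gives the reaction function q_A = (389 - (1/2)q_V).
The leader anticipates this reaction. Substituting into P = 426 - 0.5Q gives P = 463/2 - (1/4)q_V, so π_V = (463/2 - (1/4)q_V)q_V - 35q_V.
Maximising: ∂π_V/∂q_V = 393/2 - (1/2)q_V = 0, giving q_V = 393.
Then q_A = (389 - (1/2)·393) = 385/2.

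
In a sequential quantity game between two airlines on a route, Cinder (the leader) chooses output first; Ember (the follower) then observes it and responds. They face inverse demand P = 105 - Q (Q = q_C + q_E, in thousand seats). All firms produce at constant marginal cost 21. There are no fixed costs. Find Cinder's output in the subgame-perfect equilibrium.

Solve by backward induction. Given q_C, the follower Ember maximises π_E = (105 - q_C - q_E)q_E - 21q_E.
∂π_E/∂q_E = 84 - q_C - 2q_E = 0 gives the reaction function q_E = (84 - q_C)/2.
The leader anticipates this reaction. Substituting into P = 105 - Q gives P = 63 - (1/2)q_C, so π_C = (63 - (1/2)q_C)q_C - 21q_C.
Leader FOC: 42 - q_C = 0, so q_C = 42.
Then q_E = (84 - 42)/2 = 21.

42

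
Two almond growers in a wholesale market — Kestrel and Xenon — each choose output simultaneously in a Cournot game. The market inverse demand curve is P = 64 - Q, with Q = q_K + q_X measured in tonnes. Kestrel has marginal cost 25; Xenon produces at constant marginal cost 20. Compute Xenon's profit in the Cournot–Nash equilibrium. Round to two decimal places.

266.78

Kestrel's profit: π_K = (64 - Q)q_K - (25q_K). Setting ∂π_K/∂q_K = 0: 39 - 2q_K - (q_X) = 0.
Xenon's profit: π_X = (64 - Q)q_X - (20q_X). Setting ∂π_X/∂q_X = 0: 44 - 2q_X - (q_K) = 0.
Rearranging gives the reaction functions q_K = (39 - q_X)/2 and q_X = (44 - q_K)/2.
Solving the pair: q_K = 34/3, q_X = 49/3.
Price P = 64 - 83/3 = 109/3.
Xenon's profit: (109/3 - 20)·(49/3) = 266.7778.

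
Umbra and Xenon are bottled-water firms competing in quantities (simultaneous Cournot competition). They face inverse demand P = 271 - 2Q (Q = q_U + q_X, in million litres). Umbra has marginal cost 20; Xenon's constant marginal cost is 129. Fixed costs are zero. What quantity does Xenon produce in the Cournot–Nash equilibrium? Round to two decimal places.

5.50

Umbra's profit: π_U = (271 - 2Q)q_U - (20q_U). Setting ∂π_U/∂q_U = 0: 251 - 4q_U - 2(q_X) = 0.
Xenon's first-order condition: 142 - 4q_X - 2(q_U) = 0.
So q_U = (251 - 2q_X)/4 and q_X = (142 - 2q_U)/4.
Substituting one into the other gives q_U = 60 and q_X = 11/2.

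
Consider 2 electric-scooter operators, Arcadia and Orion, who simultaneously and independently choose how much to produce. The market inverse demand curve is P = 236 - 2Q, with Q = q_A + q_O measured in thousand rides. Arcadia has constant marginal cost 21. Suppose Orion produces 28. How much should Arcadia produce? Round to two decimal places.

With the rival's output fixed at 28, Arcadia's profit is π_A = (236 - 2·28 - 2q_A)q_A - (21q_A) = (180 - 2q_A)q_A - (21q_A).
∂π_A/∂q_A = 159 - 4q_A = 0, so q_A = 159/4.

39.75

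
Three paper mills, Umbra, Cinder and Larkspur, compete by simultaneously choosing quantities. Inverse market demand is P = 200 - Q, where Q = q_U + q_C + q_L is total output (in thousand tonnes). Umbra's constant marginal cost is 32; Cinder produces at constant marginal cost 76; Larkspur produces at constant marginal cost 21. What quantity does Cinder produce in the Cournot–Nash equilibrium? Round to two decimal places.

Umbra's profit: π_U = (200 - Q)q_U - (32q_U). Setting ∂π_U/∂q_U = 0: 168 - 2q_U - (q_C + q_L) = 0.
Cinder's first-order condition: 124 - 2q_C - (q_U + q_L) = 0.
Larkspur's first-order condition: 179 - 2q_L - (q_U + q_C) = 0.
Summing all 3 equations gives 471 − 4Q = 0, hence Q = 471/4.
Back-substituting: q_U = (168 − 471/4) = 201/4, q_C = (124 − 471/4) = 25/4, q_L = (179 − 471/4) = 245/4.

6.25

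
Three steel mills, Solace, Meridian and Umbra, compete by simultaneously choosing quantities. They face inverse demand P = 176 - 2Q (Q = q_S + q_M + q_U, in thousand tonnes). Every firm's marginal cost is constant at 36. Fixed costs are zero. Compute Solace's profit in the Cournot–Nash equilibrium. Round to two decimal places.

612.50

Each firm earns π_i = (176 - 2Q)q_i - 36q_i.
Setting ∂π_i/∂q_i = 0 with rivals' quantities fixed: 140 - 4q_i - 2·Σ_{j≠i} q_j = 0.
With identical firms every q_j equals q_i, so Σ_{j≠i} q_j = 2q_i and 140 = 8q_i, giving q_i = 35/2.
Price P = 176 - 2·(105/2) = 71.
Solace's profit: (71 - 36)·(35/2) = 1225/2.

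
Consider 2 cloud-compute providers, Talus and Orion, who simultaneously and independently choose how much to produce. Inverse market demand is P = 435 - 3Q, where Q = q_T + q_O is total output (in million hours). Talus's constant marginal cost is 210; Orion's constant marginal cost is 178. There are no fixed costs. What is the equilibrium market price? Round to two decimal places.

274.33

Talus's profit: π_T = (435 - 3Q)q_T - (210q_T). Setting ∂π_T/∂q_T = 0: 225 - 6q_T - 3(q_O) = 0.
Orion's profit: π_O = (435 - 3Q)q_O - (178q_O). Setting ∂π_O/∂q_O = 0: 257 - 6q_O - 3(q_T) = 0.
So q_T = (225 - 3q_O)/6 and q_O = (257 - 3q_T)/6.
Substituting one into the other gives q_T = 193/9 and q_O = 289/9.
Total output Q = 482/9, so price P = 435 - 3·(482/9) = 823/3.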